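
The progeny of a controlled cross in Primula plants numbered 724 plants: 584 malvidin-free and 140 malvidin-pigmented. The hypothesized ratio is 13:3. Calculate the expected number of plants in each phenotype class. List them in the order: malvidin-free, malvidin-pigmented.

588.25, 135.75

Total ratio parts = 16. Expected numbers out of 724:
  malvidin-free: 724 × 13/16 = 588.25
  malvidin-pigmented: 724 × 3/16 = 135.75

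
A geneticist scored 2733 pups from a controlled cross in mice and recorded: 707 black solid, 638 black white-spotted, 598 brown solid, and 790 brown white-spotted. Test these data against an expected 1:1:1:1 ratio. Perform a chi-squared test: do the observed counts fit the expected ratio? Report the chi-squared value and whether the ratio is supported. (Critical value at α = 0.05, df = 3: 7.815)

Under the 1:1:1:1 hypothesis (Σ ratio = 4, N = 2733):
  black solid: 2733 × 1/4 = 683.25
  black white-spotted: 2733 × 1/4 = 683.25
  brown solid: 2733 × 1/4 = 683.25
  brown white-spotted: 2733 × 1/4 = 683.25
χ² = Σ (O − E)² / E
  black solid: (707 − 683.25)² / 683.25 = 0.8256
  black white-spotted: (638 − 683.25)² / 683.25 = 2.9968
  brown solid: (598 − 683.25)² / 683.25 = 10.6368
  brown white-spotted: (790 − 683.25)² / 683.25 = 16.6785
χ² = 0.8256 + 2.9968 + 10.6368 + 16.6785 = 31.1377 ≈ 31.138
Degrees of freedom = 4 − 1 = 3; critical value at α = 0.05 is 7.815.
Since 31.138 > 7.815, we reject the null hypothesis — the data do not fit the 1:1:1:1 ratio.

31.138; not consistent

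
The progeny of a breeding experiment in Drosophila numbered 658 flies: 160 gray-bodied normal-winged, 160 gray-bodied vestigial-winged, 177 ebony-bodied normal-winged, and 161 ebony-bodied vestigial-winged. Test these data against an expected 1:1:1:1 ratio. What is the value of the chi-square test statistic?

The 1:1:1:1 ratio has 4 parts, so with N = 658 the expected counts are:
  gray-bodied normal-winged: 658 × 1/4 = 164.5
  gray-bodied vestigial-winged: 658 × 1/4 = 164.5
  ebony-bodied normal-winged: 658 × 1/4 = 164.5
  ebony-bodied vestigial-winged: 658 × 1/4 = 164.5
χ² = Σ (O − E)² / E
  gray-bodied normal-winged: (160 − 164.5)² / 164.5 = 0.1231
  gray-bodied vestigial-winged: (160 − 164.5)² / 164.5 = 0.1231
  ebony-bodied normal-winged: (177 − 164.5)² / 164.5 = 0.9498
  ebony-bodied vestigial-winged: (161 − 164.5)² / 164.5 = 0.0745
χ² = 0.1231 + 0.1231 + 0.9498 + 0.0745 = 1.2705 ≈ 1.271

1.271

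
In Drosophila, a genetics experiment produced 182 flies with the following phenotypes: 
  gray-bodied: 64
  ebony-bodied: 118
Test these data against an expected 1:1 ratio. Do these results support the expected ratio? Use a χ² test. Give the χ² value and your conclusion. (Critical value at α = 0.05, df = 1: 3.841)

The 1:1 ratio has 2 parts, so with N = 182 the expected counts are:
  gray-bodied: 182 × 1/2 = 91
  ebony-bodied: 182 × 1/2 = 91
χ² = Σ (O − E)² / E
  gray-bodied: (64 − 91)² / 91 = 8.0110
  ebony-bodied: (118 − 91)² / 91 = 8.0110
χ² = 8.0110 + 8.0110 = 16.022
Degrees of freedom = 2 − 1 = 1; critical value at α = 0.05 is 3.841.
Since 16.022 > 3.841, we reject the null hypothesis — the data do not fit the 1:1 ratio.

16.022; not consistent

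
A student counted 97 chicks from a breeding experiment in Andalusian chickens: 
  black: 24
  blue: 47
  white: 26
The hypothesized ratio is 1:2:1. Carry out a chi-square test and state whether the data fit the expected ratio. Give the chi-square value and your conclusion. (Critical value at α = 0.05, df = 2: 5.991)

Total ratio parts = 4. Expected numbers out of 97:
  black: 97 × 1/4 = 24.25
  blue: 97 × 2/4 = 48.5
  white: 97 × 1/4 = 24.25
χ² = Σ (O − E)² / E
  black: (24 − 24.25)² / 24.25 = 0.0026
  blue: (47 − 48.5)² / 48.5 = 0.0464
  white: (26 − 24.25)² / 24.25 = 0.1263
χ² = 0.0026 + 0.0464 + 0.1263 = 0.1753 ≈ 0.175
Degrees of freedom = 3 − 1 = 2; critical value at α = 0.05 is 5.991.
Since 0.175 < 5.991, we fail to reject the null hypothesis — the data are consistent with the 1:2:1 ratio.

0.175; consistent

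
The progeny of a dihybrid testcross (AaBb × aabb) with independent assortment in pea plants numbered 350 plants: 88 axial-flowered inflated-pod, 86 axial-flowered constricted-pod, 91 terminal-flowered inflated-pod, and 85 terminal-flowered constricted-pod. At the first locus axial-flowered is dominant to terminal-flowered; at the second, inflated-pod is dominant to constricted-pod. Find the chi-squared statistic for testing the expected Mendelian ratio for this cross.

0.240

A dihybrid testcross with independent assortment gives a 1:1:1:1 ratio.
Expected counts for N = 350 under a 1:1:1:1 ratio (total parts = 4):
  axial-flowered inflated-pod: 350 × 1/4 = 87.5
  axial-flowered constricted-pod: 350 × 1/4 = 87.5
  terminal-flowered inflated-pod: 350 × 1/4 = 87.5
  terminal-flowered constricted-pod: 350 × 1/4 = 87.5
χ² = Σ (O − E)² / E
  axial-flowered inflated-pod: (88 − 87.5)² / 87.5 = 0.0029
  axial-flowered constricted-pod: (86 − 87.5)² / 87.5 = 0.0257
  terminal-flowered inflated-pod: (91 − 87.5)² / 87.5 = 0.1400
  terminal-flowered constricted-pod: (85 − 87.5)² / 87.5 = 0.0714
χ² = 0.0029 + 0.0257 + 0.1400 + 0.0714 = 0.240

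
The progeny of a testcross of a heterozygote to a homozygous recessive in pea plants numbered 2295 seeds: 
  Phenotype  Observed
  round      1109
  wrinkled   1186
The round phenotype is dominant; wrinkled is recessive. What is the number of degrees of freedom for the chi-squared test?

A testcross of a heterozygote (Aa × aa) gives a 1:1 phenotypic ratio.
A goodness-of-fit test with 2 phenotype classes has df = 2 − 1 = 1.

1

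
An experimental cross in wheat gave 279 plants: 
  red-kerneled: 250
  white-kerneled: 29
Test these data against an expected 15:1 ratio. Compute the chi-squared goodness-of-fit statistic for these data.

8.178

The 15:1 ratio has 16 parts, so with N = 279 the expected counts are:
  red-kerneled: 279 × 15/16 = 261.5625
  white-kerneled: 279 × 1/16 = 17.4375
χ² = Σ (O − E)² / E
  red-kerneled: (250 − 261.5625)² / 261.5625 = 0.5111
  white-kerneled: (29 − 17.4375)² / 17.4375 = 7.6669
χ² = 0.5111 + 7.6669 = 8.178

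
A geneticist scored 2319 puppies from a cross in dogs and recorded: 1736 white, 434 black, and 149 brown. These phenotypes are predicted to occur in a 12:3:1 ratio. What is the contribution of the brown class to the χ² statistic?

0.114

The 12:3:1 ratio has 16 parts, so with N = 2319 the expected counts are:
  white: 2319 × 12/16 = 1739.25
  black: 2319 × 3/16 = 434.8125
  brown: 2319 × 1/16 = 144.9375
Contribution of brown: (149 − 144.9375)² / 144.9375 = 0.1139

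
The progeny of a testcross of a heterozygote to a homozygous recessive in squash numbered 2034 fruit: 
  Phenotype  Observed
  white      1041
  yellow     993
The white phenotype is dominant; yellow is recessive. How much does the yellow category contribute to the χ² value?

0.566

A testcross of a heterozygote (Aa × aa) gives a 1:1 phenotypic ratio.
Under the 1:1 hypothesis (Σ ratio = 2, N = 2034):
  white: 2034 × 1/2 = 1017
  yellow: 2034 × 1/2 = 1017
Contribution of yellow: (993 − 1017)² / 1017 = 0.5664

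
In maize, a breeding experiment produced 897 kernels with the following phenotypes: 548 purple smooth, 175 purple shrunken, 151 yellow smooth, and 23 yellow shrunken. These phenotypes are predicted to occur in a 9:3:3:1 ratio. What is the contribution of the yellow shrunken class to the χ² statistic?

Total ratio parts = 16. Expected numbers out of 897:
  purple smooth: 897 × 9/16 = 504.5625
  purple shrunken: 897 × 3/16 = 168.1875
  yellow smooth: 897 × 3/16 = 168.1875
  yellow shrunken: 897 × 1/16 = 56.0625
Contribution of yellow shrunken: (23 − 56.0625)² / 56.0625 = 19.4984

19.498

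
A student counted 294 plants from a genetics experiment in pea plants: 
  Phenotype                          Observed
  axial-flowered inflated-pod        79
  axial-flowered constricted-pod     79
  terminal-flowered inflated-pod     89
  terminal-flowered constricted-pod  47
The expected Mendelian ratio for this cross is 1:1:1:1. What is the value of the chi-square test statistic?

Expected counts for N = 294 under a 1:1:1:1 ratio (total parts = 4):
  axial-flowered inflated-pod: 294 × 1/4 = 73.5
  axial-flowered constricted-pod: 294 × 1/4 = 73.5
  terminal-flowered inflated-pod: 294 × 1/4 = 73.5
  terminal-flowered constricted-pod: 294 × 1/4 = 73.5
χ² = Σ (O − E)² / E
  axial-flowered inflated-pod: (79 − 73.5)² / 73.5 = 0.4116
  axial-flowered constricted-pod: (79 − 73.5)² / 73.5 = 0.4116
  terminal-flowered inflated-pod: (89 − 73.5)² / 73.5 = 3.2687
  terminal-flowered constricted-pod: (47 − 73.5)² / 73.5 = 9.5544
χ² = 0.4116 + 0.4116 + 3.2687 + 9.5544 = 13.6463 ≈ 13.646

13.646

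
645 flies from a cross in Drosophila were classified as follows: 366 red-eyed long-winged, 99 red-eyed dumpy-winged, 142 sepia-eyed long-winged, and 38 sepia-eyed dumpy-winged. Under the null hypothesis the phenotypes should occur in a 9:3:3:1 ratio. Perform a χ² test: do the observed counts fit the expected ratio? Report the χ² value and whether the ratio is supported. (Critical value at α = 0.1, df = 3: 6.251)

7.808; not consistent

Under the 9:3:3:1 hypothesis (Σ ratio = 16, N = 645):
  red-eyed long-winged: 645 × 9/16 = 362.8125
  red-eyed dumpy-winged: 645 × 3/16 = 120.9375
  sepia-eyed long-winged: 645 × 3/16 = 120.9375
  sepia-eyed dumpy-winged: 645 × 1/16 = 40.3125
χ² = Σ (O − E)² / E
  red-eyed long-winged: (366 − 362.8125)² / 362.8125 = 0.0280
  red-eyed dumpy-winged: (99 − 120.9375)² / 120.9375 = 3.9794
  sepia-eyed long-winged: (142 − 120.9375)² / 120.9375 = 3.6682
  sepia-eyed dumpy-winged: (38 − 40.3125)² / 40.3125 = 0.1327
χ² = 0.0280 + 3.9794 + 3.6682 + 0.1327 = 7.8083 ≈ 7.808
Degrees of freedom = 4 − 1 = 3; critical value at α = 0.1 is 6.251.
Since 7.808 > 6.251, we reject the null hypothesis — the data do not fit the 9:3:3:1 ratio.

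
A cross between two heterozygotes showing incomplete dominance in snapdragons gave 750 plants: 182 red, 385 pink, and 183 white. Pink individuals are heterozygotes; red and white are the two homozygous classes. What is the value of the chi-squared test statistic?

With incomplete dominance, a heterozygote × heterozygote cross gives a 1:2:1 phenotypic ratio.
Expected counts for N = 750 under a 1:2:1 ratio (total parts = 4):
  red: 750 × 1/4 = 187.5
  pink: 750 × 2/4 = 375
  white: 750 × 1/4 = 187.5
χ² = Σ (O − E)² / E
  red: (182 − 187.5)² / 187.5 = 0.1613
  pink: (385 − 375)² / 375 = 0.2667
  white: (183 − 187.5)² / 187.5 = 0.1080
χ² = 0.1613 + 0.2667 + 0.1080 = 0.536

0.536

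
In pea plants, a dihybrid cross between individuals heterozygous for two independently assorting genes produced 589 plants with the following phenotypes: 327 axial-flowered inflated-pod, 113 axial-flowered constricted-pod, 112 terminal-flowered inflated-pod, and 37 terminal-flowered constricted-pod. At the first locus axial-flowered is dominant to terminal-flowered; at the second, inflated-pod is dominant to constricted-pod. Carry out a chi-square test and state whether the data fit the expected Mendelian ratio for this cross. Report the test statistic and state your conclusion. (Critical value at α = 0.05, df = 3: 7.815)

A dihybrid F₂ with independent assortment and complete dominance at both loci gives a 9:3:3:1 phenotypic ratio.
Expected counts for N = 589 under a 9:3:3:1 ratio (total parts = 16):
  axial-flowered inflated-pod: 589 × 9/16 = 331.3125
  axial-flowered constricted-pod: 589 × 3/16 = 110.4375
  terminal-flowered inflated-pod: 589 × 3/16 = 110.4375
  terminal-flowered constricted-pod: 589 × 1/16 = 36.8125
χ² = Σ (O − E)² / E
  axial-flowered inflated-pod: (327 − 331.3125)² / 331.3125 = 0.0561
  axial-flowered constricted-pod: (113 − 110.4375)² / 110.4375 = 0.0595
  terminal-flowered inflated-pod: (112 − 110.4375)² / 110.4375 = 0.0221
  terminal-flowered constricted-pod: (37 − 36.8125)² / 36.8125 = 0.0010
χ² = 0.0561 + 0.0595 + 0.0221 + 0.0010 = 0.1387 ≈ 0.139
Degrees of freedom = 4 − 1 = 3; critical value at α = 0.05 is 7.815.
Since 0.139 < 7.815, we fail to reject the null hypothesis — the data are consistent with the 9:3:3:1 ratio.

0.139; consistent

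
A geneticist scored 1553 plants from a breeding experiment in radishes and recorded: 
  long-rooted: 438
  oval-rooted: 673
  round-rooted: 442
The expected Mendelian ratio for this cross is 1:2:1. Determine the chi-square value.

27.612

Total ratio parts = 4. Expected numbers out of 1553:
  long-rooted: 1553 × 1/4 = 388.25
  oval-rooted: 1553 × 2/4 = 776.5
  round-rooted: 1553 × 1/4 = 388.25
χ² = Σ (O − E)² / E
  long-rooted: (438 − 388.25)² / 388.25 = 6.3749
  oval-rooted: (673 − 776.5)² / 776.5 = 13.7956
  round-rooted: (442 − 388.25)² / 388.25 = 7.4412
χ² = 6.3749 + 13.7956 + 7.4412 = 27.6117 ≈ 27.612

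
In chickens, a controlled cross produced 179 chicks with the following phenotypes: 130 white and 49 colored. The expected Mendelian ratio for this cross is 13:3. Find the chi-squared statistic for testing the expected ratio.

Under the 13:3 hypothesis (Σ ratio = 16, N = 179):
  white: 179 × 13/16 = 145.4375
  colored: 179 × 3/16 = 33.5625
χ² = Σ (O − E)² / E
  white: (130 − 145.4375)² / 145.4375 = 1.6386
  colored: (49 − 33.5625)² / 33.5625 = 7.1007
χ² = 1.6386 + 7.1007 = 8.7393 ≈ 8.739

8.739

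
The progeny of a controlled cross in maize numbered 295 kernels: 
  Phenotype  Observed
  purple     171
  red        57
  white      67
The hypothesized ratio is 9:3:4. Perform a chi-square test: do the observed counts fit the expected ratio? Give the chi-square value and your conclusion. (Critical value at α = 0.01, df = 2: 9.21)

0.824; consistent

Expected counts for N = 295 under a 9:3:4 ratio (total parts = 16):
  purple: 295 × 9/16 = 165.9375
  red: 295 × 3/16 = 55.3125
  white: 295 × 4/16 = 73.75
χ² = Σ (O − E)² / E
  purple: (171 − 165.9375)² / 165.9375 = 0.1544
  red: (57 − 55.3125)² / 55.3125 = 0.0515
  white: (67 − 73.75)² / 73.75 = 0.6178
χ² = 0.1544 + 0.0515 + 0.6178 = 0.8237 ≈ 0.824
Degrees of freedom = 3 − 1 = 2; critical value at α = 0.01 is 9.21.
Since 0.824 < 9.21, we fail to reject the null hypothesis — the data are consistent with the 9:3:4 ratio.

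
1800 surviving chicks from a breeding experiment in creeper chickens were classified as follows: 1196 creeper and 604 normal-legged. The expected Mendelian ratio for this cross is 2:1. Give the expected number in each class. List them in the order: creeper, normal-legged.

Total ratio parts = 3. Expected numbers out of 1800:
  creeper: 1800 × 2/3 = 1200
  normal-legged: 1800 × 1/3 = 600

1200, 600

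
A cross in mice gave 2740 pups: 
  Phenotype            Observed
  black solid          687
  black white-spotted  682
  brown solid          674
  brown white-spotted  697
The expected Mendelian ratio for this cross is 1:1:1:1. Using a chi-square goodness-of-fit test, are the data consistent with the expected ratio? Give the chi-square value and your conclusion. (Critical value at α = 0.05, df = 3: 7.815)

Expected counts for N = 2740 under a 1:1:1:1 ratio (total parts = 4):
  black solid: 2740 × 1/4 = 685
  black white-spotted: 2740 × 1/4 = 685
  brown solid: 2740 × 1/4 = 685
  brown white-spotted: 2740 × 1/4 = 685
χ² = Σ (O − E)² / E
  black solid: (687 − 685)² / 685 = 0.0058
  black white-spotted: (682 − 685)² / 685 = 0.0131
  brown solid: (674 − 685)² / 685 = 0.1766
  brown white-spotted: (697 − 685)² / 685 = 0.2102
χ² = 0.0058 + 0.0131 + 0.1766 + 0.2102 = 0.4057 ≈ 0.406
Degrees of freedom = 4 − 1 = 3; critical value at α = 0.05 is 7.815.
Since 0.406 < 7.815, we fail to reject the null hypothesis — the data are consistent with the 1:1:1:1 ratio.

0.406; consistent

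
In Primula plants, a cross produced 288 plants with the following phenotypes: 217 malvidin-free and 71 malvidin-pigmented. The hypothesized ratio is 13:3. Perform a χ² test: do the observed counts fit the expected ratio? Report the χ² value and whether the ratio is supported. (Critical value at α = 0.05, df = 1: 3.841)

Expected counts for N = 288 under a 13:3 ratio (total parts = 16):
  malvidin-free: 288 × 13/16 = 234
  malvidin-pigmented: 288 × 3/16 = 54
χ² = Σ (O − E)² / E
  malvidin-free: (217 − 234)² / 234 = 1.2350
  malvidin-pigmented: (71 − 54)² / 54 = 5.3519
χ² = 1.2350 + 5.3519 = 6.5869 ≈ 6.587
Degrees of freedom = 2 − 1 = 1; critical value at α = 0.05 is 3.841.
Since 6.587 > 3.841, we reject the null hypothesis — the data do not fit the 13:3 ratio.

6.587; not consistent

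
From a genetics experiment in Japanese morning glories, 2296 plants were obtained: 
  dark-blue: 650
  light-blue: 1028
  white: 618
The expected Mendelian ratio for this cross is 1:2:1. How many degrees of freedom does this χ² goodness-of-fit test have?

2

A goodness-of-fit test with 3 phenotype classes has df = 3 − 1 = 2.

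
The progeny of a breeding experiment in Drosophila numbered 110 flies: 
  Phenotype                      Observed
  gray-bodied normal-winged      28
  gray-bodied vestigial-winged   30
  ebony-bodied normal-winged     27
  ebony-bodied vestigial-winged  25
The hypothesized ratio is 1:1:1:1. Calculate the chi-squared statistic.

Total ratio parts = 4. Expected numbers out of 110:
  gray-bodied normal-winged: 110 × 1/4 = 27.5
  gray-bodied vestigial-winged: 110 × 1/4 = 27.5
  ebony-bodied normal-winged: 110 × 1/4 = 27.5
  ebony-bodied vestigial-winged: 110 × 1/4 = 27.5
χ² = Σ (O − E)² / E
  gray-bodied normal-winged: (28 − 27.5)² / 27.5 = 0.0091
  gray-bodied vestigial-winged: (30 − 27.5)² / 27.5 = 0.2273
  ebony-bodied normal-winged: (27 − 27.5)² / 27.5 = 0.0091
  ebony-bodied vestigial-winged: (25 − 27.5)² / 27.5 = 0.2273
χ² = 0.0091 + 0.2273 + 0.0091 + 0.2273 = 0.4728 ≈ 0.473

0.473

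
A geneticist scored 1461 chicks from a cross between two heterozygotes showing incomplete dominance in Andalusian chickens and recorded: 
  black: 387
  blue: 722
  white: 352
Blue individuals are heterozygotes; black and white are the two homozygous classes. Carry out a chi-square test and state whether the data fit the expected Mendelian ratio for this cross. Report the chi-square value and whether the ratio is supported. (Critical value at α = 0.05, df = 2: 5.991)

With incomplete dominance, a heterozygote × heterozygote cross gives a 1:2:1 phenotypic ratio.
Total ratio parts = 4. Expected numbers out of 1461:
  black: 1461 × 1/4 = 365.25
  blue: 1461 × 2/4 = 730.5
  white: 1461 × 1/4 = 365.25
χ² = Σ (O − E)² / E
  black: (387 − 365.25)² / 365.25 = 1.2952
  blue: (722 − 730.5)² / 730.5 = 0.0989
  white: (352 − 365.25)² / 365.25 = 0.4807
χ² = 1.2952 + 0.0989 + 0.4807 = 1.8748 ≈ 1.875
Degrees of freedom = 3 − 1 = 2; critical value at α = 0.05 is 5.991.
Since 1.875 < 5.991, we fail to reject the null hypothesis — the data are consistent with the 1:2:1 ratio.

1.875; consistent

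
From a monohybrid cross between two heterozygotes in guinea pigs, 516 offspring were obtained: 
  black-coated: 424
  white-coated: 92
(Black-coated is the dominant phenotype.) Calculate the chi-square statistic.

For a monohybrid cross between heterozygotes with complete dominance, the expected phenotypic ratio is 3:1.
Under the 3:1 hypothesis (Σ ratio = 4, N = 516):
  black-coated: 516 × 3/4 = 387
  white-coated: 516 × 1/4 = 129
χ² = Σ (O − E)² / E
  black-coated: (424 − 387)² / 387 = 3.5375
  white-coated: (92 − 129)² / 129 = 10.6124
χ² = 3.5375 + 10.6124 = 14.1499 ≈ 14.150

14.150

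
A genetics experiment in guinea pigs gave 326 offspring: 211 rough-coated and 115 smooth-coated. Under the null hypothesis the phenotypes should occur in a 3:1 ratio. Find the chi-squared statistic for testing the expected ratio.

The 3:1 ratio has 4 parts, so with N = 326 the expected counts are:
  rough-coated: 326 × 3/4 = 244.5
  smooth-coated: 326 × 1/4 = 81.5
χ² = Σ (O − E)² / E
  rough-coated: (211 − 244.5)² / 244.5 = 4.5900
  smooth-coated: (115 − 81.5)² / 81.5 = 13.7699
χ² = 4.5900 + 13.7699 = 18.3599 ≈ 18.360

18.360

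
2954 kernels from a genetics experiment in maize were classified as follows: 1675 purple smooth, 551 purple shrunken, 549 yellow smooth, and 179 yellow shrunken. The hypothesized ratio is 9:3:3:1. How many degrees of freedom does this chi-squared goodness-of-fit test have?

A goodness-of-fit test with 4 phenotype classes has df = 4 − 1 = 3.

3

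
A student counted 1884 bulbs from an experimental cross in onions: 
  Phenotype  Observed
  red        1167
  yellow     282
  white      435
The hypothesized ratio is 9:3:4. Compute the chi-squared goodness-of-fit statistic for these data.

Total ratio parts = 16. Expected numbers out of 1884:
  red: 1884 × 9/16 = 1059.75
  yellow: 1884 × 3/16 = 353.25
  white: 1884 × 4/16 = 471
χ² = Σ (O − E)² / E
  red: (1167 − 1059.75)² / 1059.75 = 10.8540
  yellow: (282 − 353.25)² / 353.25 = 14.3710
  white: (435 − 471)² / 471 = 2.7516
χ² = 10.8540 + 14.3710 + 2.7516 = 27.9766 ≈ 27.977

27.977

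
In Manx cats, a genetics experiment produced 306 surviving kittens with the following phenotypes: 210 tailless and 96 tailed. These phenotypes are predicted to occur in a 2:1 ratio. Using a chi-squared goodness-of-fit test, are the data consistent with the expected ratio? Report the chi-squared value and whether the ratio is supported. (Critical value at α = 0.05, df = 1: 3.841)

Under the 2:1 hypothesis (Σ ratio = 3, N = 306):
  tailless: 306 × 2/3 = 204
  tailed: 306 × 1/3 = 102
χ² = Σ (O − E)² / E
  tailless: (210 − 204)² / 204 = 0.1765
  tailed: (96 − 102)² / 102 = 0.3529
χ² = 0.1765 + 0.3529 = 0.5294 ≈ 0.529
Degrees of freedom = 2 − 1 = 1; critical value at α = 0.05 is 3.841.
Since 0.529 < 3.841, we fail to reject the null hypothesis — the data are consistent with the 2:1 ratio.

0.529; consistent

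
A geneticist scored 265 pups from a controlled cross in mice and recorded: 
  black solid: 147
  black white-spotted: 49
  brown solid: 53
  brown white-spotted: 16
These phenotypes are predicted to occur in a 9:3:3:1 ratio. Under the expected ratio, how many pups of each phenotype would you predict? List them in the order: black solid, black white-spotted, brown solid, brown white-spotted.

149.0625, 49.6875, 49.6875, 16.5625

The 9:3:3:1 ratio has 16 parts, so with N = 265 the expected counts are:
  black solid: 265 × 9/16 = 149.0625
  black white-spotted: 265 × 3/16 = 49.6875
  brown solid: 265 × 3/16 = 49.6875
  brown white-spotted: 265 × 1/16 = 16.5625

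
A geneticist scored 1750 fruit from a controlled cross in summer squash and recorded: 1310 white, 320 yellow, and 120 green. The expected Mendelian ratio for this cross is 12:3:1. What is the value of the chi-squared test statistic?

Expected counts for N = 1750 under a 12:3:1 ratio (total parts = 16):
  white: 1750 × 12/16 = 1312.5
  yellow: 1750 × 3/16 = 328.125
  green: 1750 × 1/16 = 109.375
χ² = Σ (O − E)² / E
  white: (1310 − 1312.5)² / 1312.5 = 0.0048
  yellow: (320 − 328.125)² / 328.125 = 0.2012
  green: (120 − 109.375)² / 109.375 = 1.0321
χ² = 0.0048 + 0.2012 + 1.0321 = 1.2381 ≈ 1.238

1.238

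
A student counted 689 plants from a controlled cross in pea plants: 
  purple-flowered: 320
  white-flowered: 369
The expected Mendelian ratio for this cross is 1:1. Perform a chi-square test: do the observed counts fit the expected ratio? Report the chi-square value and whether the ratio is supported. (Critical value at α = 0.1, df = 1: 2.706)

Expected counts for N = 689 under a 1:1 ratio (total parts = 2):
  purple-flowered: 689 × 1/2 = 344.5
  white-flowered: 689 × 1/2 = 344.5
χ² = Σ (O − E)² / E
  purple-flowered: (320 − 344.5)² / 344.5 = 1.7424
  white-flowered: (369 − 344.5)² / 344.5 = 1.7424
χ² = 1.7424 + 1.7424 = 3.4848 ≈ 3.485
Degrees of freedom = 2 − 1 = 1; critical value at α = 0.1 is 2.706.
Since 3.485 > 2.706, we reject the null hypothesis — the data do not fit the 1:1 ratio.

3.485; not consistent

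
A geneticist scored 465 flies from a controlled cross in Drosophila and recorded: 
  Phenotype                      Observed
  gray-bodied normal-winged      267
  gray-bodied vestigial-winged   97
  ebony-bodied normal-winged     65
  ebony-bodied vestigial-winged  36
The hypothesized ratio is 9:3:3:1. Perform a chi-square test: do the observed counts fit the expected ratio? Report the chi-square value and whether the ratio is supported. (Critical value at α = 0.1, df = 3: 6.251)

8.520; not consistent

Under the 9:3:3:1 hypothesis (Σ ratio = 16, N = 465):
  gray-bodied normal-winged: 465 × 9/16 = 261.5625
  gray-bodied vestigial-winged: 465 × 3/16 = 87.1875
  ebony-bodied normal-winged: 465 × 3/16 = 87.1875
  ebony-bodied vestigial-winged: 465 × 1/16 = 29.0625
χ² = Σ (O − E)² / E
  gray-bodied normal-winged: (267 − 261.5625)² / 261.5625 = 0.1130
  gray-bodied vestigial-winged: (97 − 87.1875)² / 87.1875 = 1.1043
  ebony-bodied normal-winged: (65 − 87.1875)² / 87.1875 = 5.6463
  ebony-bodied vestigial-winged: (36 − 29.0625)² / 29.0625 = 1.6560
χ² = 0.1130 + 1.1043 + 5.6463 + 1.6560 = 8.5196 ≈ 8.520
Degrees of freedom = 4 − 1 = 3; critical value at α = 0.1 is 6.251.
Since 8.520 > 6.251, we reject the null hypothesis — the data do not fit the 9:3:3:1 ratio.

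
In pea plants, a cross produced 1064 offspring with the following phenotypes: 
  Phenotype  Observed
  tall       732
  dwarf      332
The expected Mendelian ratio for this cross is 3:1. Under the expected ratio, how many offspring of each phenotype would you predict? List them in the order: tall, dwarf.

798, 266

Under the 3:1 hypothesis (Σ ratio = 4, N = 1064):
  tall: 1064 × 3/4 = 798
  dwarf: 1064 × 1/4 = 266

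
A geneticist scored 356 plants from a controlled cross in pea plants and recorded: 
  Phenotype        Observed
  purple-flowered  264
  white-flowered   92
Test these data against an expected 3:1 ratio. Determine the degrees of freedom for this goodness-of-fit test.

1

A goodness-of-fit test with 2 phenotype classes has df = 2 − 1 = 1.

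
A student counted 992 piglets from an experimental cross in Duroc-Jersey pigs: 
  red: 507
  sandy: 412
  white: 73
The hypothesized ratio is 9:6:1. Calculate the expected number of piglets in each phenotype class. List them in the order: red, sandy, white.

558, 372, 62

Total ratio parts = 16. Expected numbers out of 992:
  red: 992 × 9/16 = 558
  sandy: 992 × 6/16 = 372
  white: 992 × 1/16 = 62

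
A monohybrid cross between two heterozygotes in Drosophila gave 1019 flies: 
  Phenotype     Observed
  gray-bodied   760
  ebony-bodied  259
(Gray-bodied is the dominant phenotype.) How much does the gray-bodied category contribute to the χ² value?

0.024

For a monohybrid cross between heterozygotes with complete dominance, the expected phenotypic ratio is 3:1.
The 3:1 ratio has 4 parts, so with N = 1019 the expected counts are:
  gray-bodied: 1019 × 3/4 = 764.25
  ebony-bodied: 1019 × 1/4 = 254.75
Contribution of gray-bodied: (760 − 764.25)² / 764.25 = 0.0236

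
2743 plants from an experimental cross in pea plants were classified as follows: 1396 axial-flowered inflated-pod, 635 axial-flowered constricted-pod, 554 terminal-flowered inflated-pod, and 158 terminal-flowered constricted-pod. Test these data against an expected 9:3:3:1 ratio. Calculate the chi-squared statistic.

Under the 9:3:3:1 hypothesis (Σ ratio = 16, N = 2743):
  axial-flowered inflated-pod: 2743 × 9/16 = 1542.9375
  axial-flowered constricted-pod: 2743 × 3/16 = 514.3125
  terminal-flowered inflated-pod: 2743 × 3/16 = 514.3125
  terminal-flowered constricted-pod: 2743 × 1/16 = 171.4375
χ² = Σ (O − E)² / E
  axial-flowered inflated-pod: (1396 − 1542.9375)² / 1542.9375 = 13.9932
  axial-flowered constricted-pod: (635 − 514.3125)² / 514.3125 = 28.3203
  terminal-flowered inflated-pod: (554 − 514.3125)² / 514.3125 = 3.0625
  terminal-flowered constricted-pod: (158 − 171.4375)² / 171.4375 = 1.0532
χ² = 13.9932 + 28.3203 + 3.0625 + 1.0532 = 46.4292 ≈ 46.429

46.429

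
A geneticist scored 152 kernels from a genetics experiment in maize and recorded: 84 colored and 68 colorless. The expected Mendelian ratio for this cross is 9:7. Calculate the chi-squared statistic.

0.060

Total ratio parts = 16. Expected numbers out of 152:
  colored: 152 × 9/16 = 85.5
  colorless: 152 × 7/16 = 66.5
χ² = Σ (O − E)² / E
  colored: (84 − 85.5)² / 85.5 = 0.0263
  colorless: (68 − 66.5)² / 66.5 = 0.0338
χ² = 0.0263 + 0.0338 = 0.0601 ≈ 0.060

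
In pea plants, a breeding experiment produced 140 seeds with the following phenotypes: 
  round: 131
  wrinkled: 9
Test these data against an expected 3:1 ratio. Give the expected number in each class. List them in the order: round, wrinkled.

105, 35

Total ratio parts = 4. Expected numbers out of 140:
  round: 140 × 3/4 = 105
  wrinkled: 140 × 1/4 = 35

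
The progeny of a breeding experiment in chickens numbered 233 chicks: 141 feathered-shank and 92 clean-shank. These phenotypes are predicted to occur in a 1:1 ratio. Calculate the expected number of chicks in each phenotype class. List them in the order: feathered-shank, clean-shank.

116.5, 116.5

Expected counts for N = 233 under a 1:1 ratio (total parts = 2):
  feathered-shank: 233 × 1/2 = 116.5
  clean-shank: 233 × 1/2 = 116.5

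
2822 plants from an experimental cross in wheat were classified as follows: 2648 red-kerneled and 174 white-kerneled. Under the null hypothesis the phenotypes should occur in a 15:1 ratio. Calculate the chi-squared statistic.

Total ratio parts = 16. Expected numbers out of 2822:
  red-kerneled: 2822 × 15/16 = 2645.625
  white-kerneled: 2822 × 1/16 = 176.375
χ² = Σ (O − E)² / E
  red-kerneled: (2648 − 2645.625)² / 2645.625 = 0.0021
  white-kerneled: (174 − 176.375)² / 176.375 = 0.0320
χ² = 0.0021 + 0.0320 = 0.0341 ≈ 0.034

0.034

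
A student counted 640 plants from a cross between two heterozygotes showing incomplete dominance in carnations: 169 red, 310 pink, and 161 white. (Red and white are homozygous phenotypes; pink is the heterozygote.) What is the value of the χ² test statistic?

With incomplete dominance, a heterozygote × heterozygote cross gives a 1:2:1 phenotypic ratio.
Expected counts for N = 640 under a 1:2:1 ratio (total parts = 4):
  red: 640 × 1/4 = 160
  pink: 640 × 2/4 = 320
  white: 640 × 1/4 = 160
χ² = Σ (O − E)² / E
  red: (169 − 160)² / 160 = 0.5062
  pink: (310 − 320)² / 320 = 0.3125
  white: (161 − 160)² / 160 = 0.0063
χ² = 0.5062 + 0.3125 + 0.0063 = 0.825

0.825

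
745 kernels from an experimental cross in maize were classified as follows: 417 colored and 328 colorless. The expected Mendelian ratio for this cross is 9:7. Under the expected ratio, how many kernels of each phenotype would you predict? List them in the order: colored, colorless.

Expected counts for N = 745 under a 9:7 ratio (total parts = 16):
  colored: 745 × 9/16 = 419.0625
  colorless: 745 × 7/16 = 325.9375

419.0625, 325.9375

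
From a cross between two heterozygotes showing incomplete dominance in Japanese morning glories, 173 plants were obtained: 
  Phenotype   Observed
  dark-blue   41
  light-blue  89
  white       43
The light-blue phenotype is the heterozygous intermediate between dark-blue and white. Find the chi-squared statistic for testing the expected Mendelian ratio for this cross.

0.191

With incomplete dominance, a heterozygote × heterozygote cross gives a 1:2:1 phenotypic ratio.
Total ratio parts = 4. Expected numbers out of 173:
  dark-blue: 173 × 1/4 = 43.25
  light-blue: 173 × 2/4 = 86.5
  white: 173 × 1/4 = 43.25
χ² = Σ (O − E)² / E
  dark-blue: (41 − 43.25)² / 43.25 = 0.1171
  light-blue: (89 − 86.5)² / 86.5 = 0.0723
  white: (43 − 43.25)² / 43.25 = 0.0014
χ² = 0.1171 + 0.0723 + 0.0014 = 0.1908 ≈ 0.191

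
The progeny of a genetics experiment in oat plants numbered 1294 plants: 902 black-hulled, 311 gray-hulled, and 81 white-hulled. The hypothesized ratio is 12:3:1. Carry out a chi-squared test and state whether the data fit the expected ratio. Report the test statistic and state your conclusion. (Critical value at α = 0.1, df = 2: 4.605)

24.104; not consistent

The 12:3:1 ratio has 16 parts, so with N = 1294 the expected counts are:
  black-hulled: 1294 × 12/16 = 970.5
  gray-hulled: 1294 × 3/16 = 242.625
  white-hulled: 1294 × 1/16 = 80.875
χ² = Σ (O − E)² / E
  black-hulled: (902 − 970.5)² / 970.5 = 4.8349
  gray-hulled: (311 − 242.625)² / 242.625 = 19.2690
  white-hulled: (81 − 80.875)² / 80.875 = 0.0002
χ² = 4.8349 + 19.2690 + 0.0002 = 24.1041 ≈ 24.104
Degrees of freedom = 3 − 1 = 2; critical value at α = 0.1 is 4.605.
Since 24.104 > 4.605, we reject the null hypothesis — the data do not fit the 12:3:1 ratio.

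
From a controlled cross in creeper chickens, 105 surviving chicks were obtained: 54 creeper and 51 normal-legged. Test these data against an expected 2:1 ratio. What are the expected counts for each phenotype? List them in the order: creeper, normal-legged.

Total ratio parts = 3. Expected numbers out of 105:
  creeper: 105 × 2/3 = 70
  normal-legged: 105 × 1/3 = 35

70, 35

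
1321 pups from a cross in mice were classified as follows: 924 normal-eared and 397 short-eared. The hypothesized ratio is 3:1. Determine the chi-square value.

Expected counts for N = 1321 under a 3:1 ratio (total parts = 4):
  normal-eared: 1321 × 3/4 = 990.75
  short-eared: 1321 × 1/4 = 330.25
χ² = Σ (O − E)² / E
  normal-eared: (924 − 990.75)² / 990.75 = 4.4972
  short-eared: (397 − 330.25)² / 330.25 = 13.4915
χ² = 4.4972 + 13.4915 = 17.9887 ≈ 17.989

17.989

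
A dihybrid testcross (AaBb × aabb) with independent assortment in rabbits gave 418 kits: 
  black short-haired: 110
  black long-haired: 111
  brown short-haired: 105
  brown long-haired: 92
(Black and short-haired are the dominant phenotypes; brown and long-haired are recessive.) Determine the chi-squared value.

2.191

A dihybrid testcross with independent assortment gives a 1:1:1:1 ratio.
Expected counts for N = 418 under a 1:1:1:1 ratio (total parts = 4):
  black short-haired: 418 × 1/4 = 104.5
  black long-haired: 418 × 1/4 = 104.5
  brown short-haired: 418 × 1/4 = 104.5
  brown long-haired: 418 × 1/4 = 104.5
χ² = Σ (O − E)² / E
  black short-haired: (110 − 104.5)² / 104.5 = 0.2895
  black long-haired: (111 − 104.5)² / 104.5 = 0.4043
  brown short-haired: (105 − 104.5)² / 104.5 = 0.0024
  brown long-haired: (92 − 104.5)² / 104.5 = 1.4952
χ² = 0.2895 + 0.4043 + 0.0024 + 1.4952 = 2.1914 ≈ 2.191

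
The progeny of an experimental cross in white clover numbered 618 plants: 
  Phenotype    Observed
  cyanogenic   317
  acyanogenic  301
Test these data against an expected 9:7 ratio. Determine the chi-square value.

6.167

The 9:7 ratio has 16 parts, so with N = 618 the expected counts are:
  cyanogenic: 618 × 9/16 = 347.625
  acyanogenic: 618 × 7/16 = 270.375
χ² = Σ (O − E)² / E
  cyanogenic: (317 − 347.625)² / 347.625 = 2.6980
  acyanogenic: (301 − 270.375)² / 270.375 = 3.4689
χ² = 2.6980 + 3.4689 = 6.1669 ≈ 6.167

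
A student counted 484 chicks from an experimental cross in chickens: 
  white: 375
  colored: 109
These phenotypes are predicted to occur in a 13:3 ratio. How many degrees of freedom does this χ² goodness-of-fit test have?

1

A goodness-of-fit test with 2 phenotype classes has df = 2 − 1 = 1.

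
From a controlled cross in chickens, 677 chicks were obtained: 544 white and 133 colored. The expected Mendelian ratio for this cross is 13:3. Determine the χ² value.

0.356

The 13:3 ratio has 16 parts, so with N = 677 the expected counts are:
  white: 677 × 13/16 = 550.0625
  colored: 677 × 3/16 = 126.9375
χ² = Σ (O − E)² / E
  white: (544 − 550.0625)² / 550.0625 = 0.0668
  colored: (133 − 126.9375)² / 126.9375 = 0.2895
χ² = 0.0668 + 0.2895 = 0.3563 ≈ 0.356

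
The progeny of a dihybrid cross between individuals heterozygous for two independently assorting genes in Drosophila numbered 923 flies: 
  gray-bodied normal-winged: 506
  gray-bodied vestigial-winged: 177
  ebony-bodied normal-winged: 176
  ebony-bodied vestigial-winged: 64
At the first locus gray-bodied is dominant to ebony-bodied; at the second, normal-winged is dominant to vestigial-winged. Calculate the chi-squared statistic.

1.165

A dihybrid F₂ with independent assortment and complete dominance at both loci gives a 9:3:3:1 phenotypic ratio.
Total ratio parts = 16. Expected numbers out of 923:
  gray-bodied normal-winged: 923 × 9/16 = 519.1875
  gray-bodied vestigial-winged: 923 × 3/16 = 173.0625
  ebony-bodied normal-winged: 923 × 3/16 = 173.0625
  ebony-bodied vestigial-winged: 923 × 1/16 = 57.6875
χ² = Σ (O − E)² / E
  gray-bodied normal-winged: (506 − 519.1875)² / 519.1875 = 0.3350
  gray-bodied vestigial-winged: (177 − 173.0625)² / 173.0625 = 0.0896
  ebony-bodied normal-winged: (176 − 173.0625)² / 173.0625 = 0.0499
  ebony-bodied vestigial-winged: (64 − 57.6875)² / 57.6875 = 0.6908
χ² = 0.3350 + 0.0896 + 0.0499 + 0.6908 = 1.1653 ≈ 1.165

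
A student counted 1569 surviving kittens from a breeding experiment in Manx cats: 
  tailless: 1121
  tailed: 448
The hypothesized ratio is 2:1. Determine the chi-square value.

16.133

Under the 2:1 hypothesis (Σ ratio = 3, N = 1569):
  tailless: 1569 × 2/3 = 1046
  tailed: 1569 × 1/3 = 523
χ² = Σ (O − E)² / E
  tailless: (1121 − 1046)² / 1046 = 5.3776
  tailed: (448 − 523)² / 523 = 10.7553
χ² = 5.3776 + 10.7553 = 16.1329 ≈ 16.133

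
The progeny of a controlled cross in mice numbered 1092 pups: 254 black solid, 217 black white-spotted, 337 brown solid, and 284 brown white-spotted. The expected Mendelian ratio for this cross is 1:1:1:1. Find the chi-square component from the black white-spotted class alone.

Under the 1:1:1:1 hypothesis (Σ ratio = 4, N = 1092):
  black solid: 1092 × 1/4 = 273
  black white-spotted: 1092 × 1/4 = 273
  brown solid: 1092 × 1/4 = 273
  brown white-spotted: 1092 × 1/4 = 273
Contribution of black white-spotted: (217 − 273)² / 273 = 11.4872

11.487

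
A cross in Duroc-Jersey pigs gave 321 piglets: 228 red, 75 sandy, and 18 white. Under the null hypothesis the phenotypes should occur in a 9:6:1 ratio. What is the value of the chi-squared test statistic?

29.779

Expected counts for N = 321 under a 9:6:1 ratio (total parts = 16):
  red: 321 × 9/16 = 180.5625
  sandy: 321 × 6/16 = 120.375
  white: 321 × 1/16 = 20.0625
χ² = Σ (O − E)² / E
  red: (228 − 180.5625)² / 180.5625 = 12.4628
  sandy: (75 − 120.375)² / 120.375 = 17.1040
  white: (18 − 20.0625)² / 20.0625 = 0.2120
χ² = 12.4628 + 17.1040 + 0.2120 = 29.7788 ≈ 29.779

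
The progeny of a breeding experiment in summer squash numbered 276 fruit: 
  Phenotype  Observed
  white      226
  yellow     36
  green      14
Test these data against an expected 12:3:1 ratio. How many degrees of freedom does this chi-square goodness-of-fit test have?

A goodness-of-fit test with 3 phenotype classes has df = 3 − 1 = 2.

2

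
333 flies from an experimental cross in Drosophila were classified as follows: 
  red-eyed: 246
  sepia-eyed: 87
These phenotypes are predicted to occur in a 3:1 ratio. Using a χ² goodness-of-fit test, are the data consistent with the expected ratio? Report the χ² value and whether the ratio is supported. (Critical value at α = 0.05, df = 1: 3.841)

Expected counts for N = 333 under a 3:1 ratio (total parts = 4):
  red-eyed: 333 × 3/4 = 249.75
  sepia-eyed: 333 × 1/4 = 83.25
χ² = Σ (O − E)² / E
  red-eyed: (246 − 249.75)² / 249.75 = 0.0563
  sepia-eyed: (87 − 83.25)² / 83.25 = 0.1689
χ² = 0.0563 + 0.1689 = 0.2252 ≈ 0.225
Degrees of freedom = 2 − 1 = 1; critical value at α = 0.05 is 3.841.
Since 0.225 < 3.841, we fail to reject the null hypothesis — the data are consistent with the 3:1 ratio.

0.225; consistent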